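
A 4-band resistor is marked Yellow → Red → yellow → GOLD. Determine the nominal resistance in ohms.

Yellow → 4 (first significant figure)
Red → 2 (second significant figure)
Yellow → ×10^4 multiplier
42 × 10000 = 420000 Ω

420000 Ω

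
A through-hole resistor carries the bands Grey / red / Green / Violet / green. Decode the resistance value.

Grey → 8 (first significant figure)
Red → 2 (second significant figure)
Green → 5 (third significant figure)
Violet → ×10^7 multiplier
825 × 10000000 = 8250000000 Ω

8250000000 Ω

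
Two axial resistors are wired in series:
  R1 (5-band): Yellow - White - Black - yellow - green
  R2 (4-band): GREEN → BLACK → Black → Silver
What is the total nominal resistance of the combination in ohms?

4900050 Ω

R1: yellow, white, black → 490; yellow ×10^4 → 4900000 Ω.
R2: green, black → 50; black ×1 → 50 Ω.
Series: 4900000 + 50 = 4900050 Ω.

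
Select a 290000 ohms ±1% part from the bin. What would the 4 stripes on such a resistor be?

290000 Ω = 29 × 10^4.
2 → red
9 → white
Multiplier 10^4 → yellow.
±1% tolerance → brown.

red, white, yellow, brown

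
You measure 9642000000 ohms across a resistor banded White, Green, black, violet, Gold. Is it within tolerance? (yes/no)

yes

White → 9 (first significant figure)
Green → 5 (second significant figure)
Black → 0 (third significant figure)
Violet → ×10^7 multiplier
Gold → ±5% tolerance
950 × 10000000 = 9500000000 Ω
Allowed range: 9025000000 Ω to 9975000000 Ω.
9642000000 ohms lies inside that range.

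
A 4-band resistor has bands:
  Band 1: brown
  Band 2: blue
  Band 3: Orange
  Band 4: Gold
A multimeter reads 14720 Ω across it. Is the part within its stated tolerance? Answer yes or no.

no

Brown → 1 (first significant figure)
Blue → 6 (second significant figure)
Orange → ×10^3 multiplier
Gold → ±5% tolerance
16 × 1000 = 16000 Ω
Allowed range: 15200 Ω to 16800 Ω.
14720 Ω lies outside that range.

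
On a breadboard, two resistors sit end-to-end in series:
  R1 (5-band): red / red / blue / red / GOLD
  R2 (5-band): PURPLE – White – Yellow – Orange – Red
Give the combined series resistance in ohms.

816600 Ω

R1: red, red, blue → 226; red ×10^2 → 22600 Ω.
R2: violet, white, yellow → 794; orange ×10^3 → 794000 Ω.
Series: 22600 + 794000 = 816600 Ω.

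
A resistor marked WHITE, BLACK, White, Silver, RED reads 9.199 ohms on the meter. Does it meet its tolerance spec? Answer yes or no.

yes

White → 9 (first significant figure)
Black → 0 (second significant figure)
White → 9 (third significant figure)
Silver → ×0.01 multiplier
Red → ±2% tolerance
909 × 0.01 = 9.09 Ω
Allowed range: 8.9082 Ω to 9.2718 Ω.
9.199 ohms lies inside that range.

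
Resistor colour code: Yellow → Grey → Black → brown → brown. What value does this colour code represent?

4800 Ω

Yellow → 4 (first significant figure)
Grey → 8 (second significant figure)
Black → 0 (third significant figure)
Brown → ×10 multiplier
480 × 10 = 4800 Ω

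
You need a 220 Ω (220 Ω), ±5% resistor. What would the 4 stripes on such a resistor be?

220 Ω = 22 × 10^1.
2 → red
2 → red
Multiplier 10^1 → brown.
±5% tolerance → gold.

red, red, brown, gold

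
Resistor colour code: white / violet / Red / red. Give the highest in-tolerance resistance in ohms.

9894 Ω

White → 9 (first significant figure)
Violet → 7 (second significant figure)
Red → ×10^2 multiplier
Red → ±2% tolerance
97 × 100 = 9700 Ω
Highest = 9700 × (1 + 2/100) = 9894 Ω.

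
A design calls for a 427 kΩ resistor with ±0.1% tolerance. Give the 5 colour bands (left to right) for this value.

427000 Ω = 427 × 10^3.
4 → yellow
2 → red
7 → violet
Multiplier 10^3 → orange.
±0.1% tolerance → violet.

yellow, red, violet, orange, violet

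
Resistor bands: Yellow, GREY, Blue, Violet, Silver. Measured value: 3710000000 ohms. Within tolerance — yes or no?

no

Yellow → 4 (first significant figure)
Grey → 8 (second significant figure)
Blue → 6 (third significant figure)
Violet → ×10^7 multiplier
Silver → ±10% tolerance
486 × 10000000 = 4860000000 Ω
Allowed range: 4374000000 Ω to 5346000000 Ω.
3710000000 ohms lies outside that range.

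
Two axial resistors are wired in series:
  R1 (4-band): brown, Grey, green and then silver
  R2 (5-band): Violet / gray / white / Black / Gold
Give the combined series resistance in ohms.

1800789 Ω

R1: brown, grey → 18; green ×10^5 → 1800000 Ω.
R2: violet, grey, white → 789; black ×1 → 789 Ω.
Series: 1800000 + 789 = 1800789 Ω.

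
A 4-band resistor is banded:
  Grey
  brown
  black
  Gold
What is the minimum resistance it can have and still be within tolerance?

76.95 Ω

Grey → 8 (first significant figure)
Brown → 1 (second significant figure)
Black → ×1 multiplier
Gold → ±5% tolerance
81 × 1 = 81 Ω
Minimum = 81 × (1 − 5/100) = 76.95 Ω.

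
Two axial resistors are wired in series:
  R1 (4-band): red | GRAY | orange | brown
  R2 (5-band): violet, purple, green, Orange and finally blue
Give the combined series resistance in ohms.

R1: red, grey → 28; orange ×10^3 → 28000 Ω.
R2: violet, violet, green → 775; orange ×10^3 → 775000 Ω.
Series: 28000 + 775000 = 803000 Ω.

803000 Ω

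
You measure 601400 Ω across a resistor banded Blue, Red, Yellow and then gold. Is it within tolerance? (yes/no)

yes

Blue → 6 (first significant figure)
Red → 2 (second significant figure)
Yellow → ×10^4 multiplier
Gold → ±5% tolerance
62 × 10000 = 620000 Ω
Allowed range: 589000 Ω to 651000 Ω.
601400 Ω lies inside that range.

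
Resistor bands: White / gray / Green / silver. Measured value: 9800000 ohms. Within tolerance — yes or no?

White → 9 (first significant figure)
Grey → 8 (second significant figure)
Green → ×10^5 multiplier
Silver → ±10% tolerance
98 × 100000 = 9800000 Ω
Allowed range: 8820000 Ω to 10780000 Ω.
9800000 ohms lies inside that range.

yes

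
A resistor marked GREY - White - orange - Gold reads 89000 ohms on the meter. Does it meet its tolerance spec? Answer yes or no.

Grey → 8 (first significant figure)
White → 9 (second significant figure)
Orange → ×10^3 multiplier
Gold → ±5% tolerance
89 × 1000 = 89000 Ω
Allowed range: 84550 Ω to 93450 Ω.
89000 ohms lies inside that range.

yes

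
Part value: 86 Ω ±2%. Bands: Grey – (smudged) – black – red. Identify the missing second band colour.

blue

86 Ω = 86 × 10^0.
The second band gives digit 6 of the significand, and 6 is blue.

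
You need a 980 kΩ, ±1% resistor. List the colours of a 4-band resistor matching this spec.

980000 Ω = 98 × 10^4.
9 → white
8 → grey
Multiplier 10^4 → yellow.
±1% tolerance → brown.

white, grey, yellow, brown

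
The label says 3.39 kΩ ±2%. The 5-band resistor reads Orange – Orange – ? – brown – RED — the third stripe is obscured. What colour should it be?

3390 Ω = 339 × 10^1.
The third band gives digit 9 of the significand, and 9 is white.

white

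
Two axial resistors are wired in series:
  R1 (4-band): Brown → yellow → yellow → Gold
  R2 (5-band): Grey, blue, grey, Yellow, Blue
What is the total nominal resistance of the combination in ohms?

8820000 Ω

R1: brown, yellow → 14; yellow ×10^4 → 140000 Ω.
R2: grey, blue, grey → 868; yellow ×10^4 → 8680000 Ω.
Series: 140000 + 8680000 = 8820000 Ω.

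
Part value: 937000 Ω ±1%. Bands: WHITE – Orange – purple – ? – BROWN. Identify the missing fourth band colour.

937000 Ω = 937 × 10^3.
The fourth band is the multiplier, 10^3, which is orange.

orange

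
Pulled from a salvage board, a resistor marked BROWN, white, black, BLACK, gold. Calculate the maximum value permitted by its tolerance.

199.5 Ω

Brown → 1 (first significant figure)
White → 9 (second significant figure)
Black → 0 (third significant figure)
Black → ×1 multiplier
Gold → ±5% tolerance
190 × 1 = 190 Ω
Maximum = 190 × (1 + 5/100) = 199.5 Ω.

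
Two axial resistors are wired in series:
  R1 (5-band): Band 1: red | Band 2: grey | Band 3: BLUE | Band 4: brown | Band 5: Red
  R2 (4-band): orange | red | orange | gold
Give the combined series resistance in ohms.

R1: red, grey, blue → 286; brown ×10 → 2860 Ω.
R2: orange, red → 32; orange ×10^3 → 32000 Ω.
Series: 2860 + 32000 = 34860 Ω.

34860 Ω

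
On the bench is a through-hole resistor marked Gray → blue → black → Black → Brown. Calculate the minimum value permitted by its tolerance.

851.4 Ω

Grey → 8 (first significant figure)
Blue → 6 (second significant figure)
Black → 0 (third significant figure)
Black → ×1 multiplier
Brown → ±1% tolerance
860 × 1 = 860 Ω
Minimum = 860 × (1 − 1/100) = 851.4 Ω.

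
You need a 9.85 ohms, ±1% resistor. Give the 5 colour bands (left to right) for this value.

white, grey, green, silver, brown

9.85 Ω = 985 × 10^-2.
9 → white
8 → grey
5 → green
Multiplier 10^-2 → silver.
±1% tolerance → brown.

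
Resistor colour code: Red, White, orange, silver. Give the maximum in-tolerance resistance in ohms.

Red → 2 (first significant figure)
White → 9 (second significant figure)
Orange → ×10^3 multiplier
Silver → ±10% tolerance
29 × 1000 = 29000 Ω
Maximum = 29000 × (1 + 10/100) = 31900 Ω.

31900 Ω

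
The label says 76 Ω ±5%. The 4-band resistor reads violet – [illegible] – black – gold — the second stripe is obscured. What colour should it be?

blue

76 Ω = 76 × 10^0.
The second band gives digit 6 of the significand, and 6 is blue.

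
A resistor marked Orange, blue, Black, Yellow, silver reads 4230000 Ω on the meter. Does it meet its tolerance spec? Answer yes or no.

Orange → 3 (first significant figure)
Blue → 6 (second significant figure)
Black → 0 (third significant figure)
Yellow → ×10^4 multiplier
Silver → ±10% tolerance
360 × 10000 = 3600000 Ω
Allowed range: 3240000 Ω to 3960000 Ω.
4230000 Ω lies outside that range.

no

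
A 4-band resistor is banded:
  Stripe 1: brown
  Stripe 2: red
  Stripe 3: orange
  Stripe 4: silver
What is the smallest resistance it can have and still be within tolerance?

Brown → 1 (first significant figure)
Red → 2 (second significant figure)
Orange → ×10^3 multiplier
Silver → ±10% tolerance
12 × 1000 = 12000 Ω
Smallest = 12000 × (1 − 10/100) = 10800 Ω.

10800 Ω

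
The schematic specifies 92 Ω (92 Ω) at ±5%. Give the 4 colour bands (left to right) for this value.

92 Ω = 92 × 10^0.
9 → white
2 → red
Multiplier 10^0 → black.
±5% tolerance → gold.

white, red, black, gold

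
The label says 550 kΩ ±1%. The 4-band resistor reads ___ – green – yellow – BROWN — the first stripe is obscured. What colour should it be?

550000 Ω = 55 × 10^4.
The first band gives digit 5 of the significand, and 5 is green.

green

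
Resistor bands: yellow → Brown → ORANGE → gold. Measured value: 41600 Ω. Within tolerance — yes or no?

Yellow → 4 (first significant figure)
Brown → 1 (second significant figure)
Orange → ×10^3 multiplier
Gold → ±5% tolerance
41 × 1000 = 41000 Ω
Allowed range: 38950 Ω to 43050 Ω.
41600 Ω lies inside that range.

yes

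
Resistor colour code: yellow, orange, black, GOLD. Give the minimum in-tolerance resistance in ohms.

40.85 Ω

Yellow → 4 (first significant figure)
Orange → 3 (second significant figure)
Black → ×1 multiplier
Gold → ±5% tolerance
43 × 1 = 43 Ω
Minimum = 43 × (1 − 5/100) = 40.85 Ω.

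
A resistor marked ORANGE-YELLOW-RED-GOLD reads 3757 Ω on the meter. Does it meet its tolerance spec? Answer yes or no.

Orange → 3 (first significant figure)
Yellow → 4 (second significant figure)
Red → ×10^2 multiplier
Gold → ±5% tolerance
34 × 100 = 3400 Ω
Allowed range: 3230 Ω to 3570 Ω.
3757 Ω lies outside that range.

no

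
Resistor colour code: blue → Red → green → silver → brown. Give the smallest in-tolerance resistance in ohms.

6.1875 Ω

Blue → 6 (first significant figure)
Red → 2 (second significant figure)
Green → 5 (third significant figure)
Silver → ×0.01 multiplier
Brown → ±1% tolerance
625 × 0.01 = 6.25 Ω
Smallest = 6.25 × (1 − 1/100) = 6.1875 Ω.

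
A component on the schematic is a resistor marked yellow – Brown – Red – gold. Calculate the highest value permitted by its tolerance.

Yellow → 4 (first significant figure)
Brown → 1 (second significant figure)
Red → ×10^2 multiplier
Gold → ±5% tolerance
41 × 100 = 4100 Ω
Highest = 4100 × (1 + 5/100) = 4305 Ω.

4305 Ω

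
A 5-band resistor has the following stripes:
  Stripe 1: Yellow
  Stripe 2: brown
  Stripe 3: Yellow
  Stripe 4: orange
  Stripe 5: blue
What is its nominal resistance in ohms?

414000 Ω

Yellow → 4 (first significant figure)
Brown → 1 (second significant figure)
Yellow → 4 (third significant figure)
Orange → ×10^3 multiplier
414 × 1000 = 414000 Ω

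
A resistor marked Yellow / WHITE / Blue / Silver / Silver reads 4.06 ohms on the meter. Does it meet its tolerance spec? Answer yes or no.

no

Yellow → 4 (first significant figure)
White → 9 (second significant figure)
Blue → 6 (third significant figure)
Silver → ×0.01 multiplier
Silver → ±10% tolerance
496 × 0.01 = 4.96 Ω
Allowed range: 4.464 Ω to 5.456 Ω.
4.06 ohms lies outside that range.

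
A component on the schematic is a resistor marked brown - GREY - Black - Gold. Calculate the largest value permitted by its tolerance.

18.9 Ω

Brown → 1 (first significant figure)
Grey → 8 (second significant figure)
Black → ×1 multiplier
Gold → ±5% tolerance
18 × 1 = 18 Ω
Largest = 18 × (1 + 5/100) = 18.9 Ω.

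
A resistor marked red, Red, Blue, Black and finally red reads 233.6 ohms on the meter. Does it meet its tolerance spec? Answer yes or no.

Red → 2 (first significant figure)
Red → 2 (second significant figure)
Blue → 6 (third significant figure)
Black → ×1 multiplier
Red → ±2% tolerance
226 × 1 = 226 Ω
Allowed range: 221.48 Ω to 230.52 Ω.
233.6 ohms lies outside that range.

no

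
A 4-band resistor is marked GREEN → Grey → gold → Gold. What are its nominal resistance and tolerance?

Green → 5 (first significant figure)
Grey → 8 (second significant figure)
Gold → ×0.1 multiplier
Gold → ±5% tolerance
58 × 0.1 = 5.8 Ω

5.8 Ω ±5%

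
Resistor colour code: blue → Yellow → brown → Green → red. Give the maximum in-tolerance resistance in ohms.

65382000 Ω

Blue → 6 (first significant figure)
Yellow → 4 (second significant figure)
Brown → 1 (third significant figure)
Green → ×10^5 multiplier
Red → ±2% tolerance
641 × 100000 = 64100000 Ω
Maximum = 64100000 × (1 + 2/100) = 65382000 Ω.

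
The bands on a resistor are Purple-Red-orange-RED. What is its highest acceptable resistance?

Violet → 7 (first significant figure)
Red → 2 (second significant figure)
Orange → ×10^3 multiplier
Red → ±2% tolerance
72 × 1000 = 72000 Ω
Highest = 72000 × (1 + 2/100) = 73440 Ω.

73440 Ω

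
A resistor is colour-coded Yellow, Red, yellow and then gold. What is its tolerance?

±5%

The last band, gold, is the tolerance band.
Gold corresponds to ±5%.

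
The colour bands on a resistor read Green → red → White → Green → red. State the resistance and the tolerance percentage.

Green → 5 (first significant figure)
Red → 2 (second significant figure)
White → 9 (third significant figure)
Green → ×10^5 multiplier
Red → ±2% tolerance
529 × 100000 = 52900000 Ω

52900000 Ω ±2%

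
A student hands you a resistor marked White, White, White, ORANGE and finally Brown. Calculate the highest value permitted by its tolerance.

White → 9 (first significant figure)
White → 9 (second significant figure)
White → 9 (third significant figure)
Orange → ×10^3 multiplier
Brown → ±1% tolerance
999 × 1000 = 999000 Ω
Highest = 999000 × (1 + 1/100) = 1008990 Ω.

1008990 Ω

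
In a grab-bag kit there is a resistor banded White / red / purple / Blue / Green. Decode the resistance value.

927000000 Ω

White → 9 (first significant figure)
Red → 2 (second significant figure)
Violet → 7 (third significant figure)
Blue → ×10^6 multiplier
927 × 1000000 = 927000000 Ω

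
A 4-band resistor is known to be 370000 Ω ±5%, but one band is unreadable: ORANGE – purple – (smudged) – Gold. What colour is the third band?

370000 Ω = 37 × 10^4.
The third band is the multiplier, 10^4, which is yellow.

yellow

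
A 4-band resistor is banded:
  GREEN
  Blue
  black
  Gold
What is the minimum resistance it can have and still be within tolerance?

Green → 5 (first significant figure)
Blue → 6 (second significant figure)
Black → ×1 multiplier
Gold → ±5% tolerance
56 × 1 = 56 Ω
Minimum = 56 × (1 − 5/100) = 53.2 Ω.

53.2 Ω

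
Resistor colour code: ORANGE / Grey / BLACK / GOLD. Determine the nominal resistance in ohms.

Orange → 3 (first significant figure)
Grey → 8 (second significant figure)
Black → ×1 multiplier
38 × 1 = 38 Ω

38 Ω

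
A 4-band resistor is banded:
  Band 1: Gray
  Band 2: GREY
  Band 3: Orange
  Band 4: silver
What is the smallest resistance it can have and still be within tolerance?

Grey → 8 (first significant figure)
Grey → 8 (second significant figure)
Orange → ×10^3 multiplier
Silver → ±10% tolerance
88 × 1000 = 88000 Ω
Smallest = 88000 × (1 − 10/100) = 79200 Ω.

79200 Ω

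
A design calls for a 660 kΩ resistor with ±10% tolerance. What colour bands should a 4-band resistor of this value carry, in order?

660000 Ω = 66 × 10^4.
6 → blue
6 → blue
Multiplier 10^4 → yellow.
±10% tolerance → silver.

blue, blue, yellow, silver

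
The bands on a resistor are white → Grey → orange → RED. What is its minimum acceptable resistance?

White → 9 (first significant figure)
Grey → 8 (second significant figure)
Orange → ×10^3 multiplier
Red → ±2% tolerance
98 × 1000 = 98000 Ω
Minimum = 98000 × (1 − 2/100) = 96040 Ω.

96040 Ω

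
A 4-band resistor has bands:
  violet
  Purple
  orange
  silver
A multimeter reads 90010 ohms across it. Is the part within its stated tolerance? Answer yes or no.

no

Violet → 7 (first significant figure)
Violet → 7 (second significant figure)
Orange → ×10^3 multiplier
Silver → ±10% tolerance
77 × 1000 = 77000 Ω
Allowed range: 69300 Ω to 84700 Ω.
90010 ohms lies outside that range.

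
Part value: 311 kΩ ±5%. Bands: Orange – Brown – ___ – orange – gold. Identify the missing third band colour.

311000 Ω = 311 × 10^3.
The third band gives digit 1 of the significand, and 1 is brown.

brown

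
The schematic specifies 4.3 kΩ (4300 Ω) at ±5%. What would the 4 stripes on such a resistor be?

yellow, orange, red, gold

4300 Ω = 43 × 10^2.
4 → yellow
3 → orange
Multiplier 10^2 → red.
±5% tolerance → gold.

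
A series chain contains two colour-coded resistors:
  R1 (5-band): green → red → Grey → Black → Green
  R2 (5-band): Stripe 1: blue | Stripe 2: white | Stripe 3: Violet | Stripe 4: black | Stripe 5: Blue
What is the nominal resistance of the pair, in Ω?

R1: green, red, grey → 528; black ×1 → 528 Ω.
R2: blue, white, violet → 697; black ×1 → 697 Ω.
Series: 528 + 697 = 1225 Ω.

1225 Ω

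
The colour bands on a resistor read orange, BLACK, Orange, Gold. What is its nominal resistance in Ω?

30000 Ω

Orange → 3 (first significant figure)
Black → 0 (second significant figure)
Orange → ×10^3 multiplier
30 × 1000 = 30000 Ω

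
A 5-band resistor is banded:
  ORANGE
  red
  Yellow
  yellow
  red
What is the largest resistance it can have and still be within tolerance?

Orange → 3 (first significant figure)
Red → 2 (second significant figure)
Yellow → 4 (third significant figure)
Yellow → ×10^4 multiplier
Red → ±2% tolerance
324 × 10000 = 3240000 Ω
Largest = 3240000 × (1 + 2/100) = 3304800 Ω.

3304800 Ω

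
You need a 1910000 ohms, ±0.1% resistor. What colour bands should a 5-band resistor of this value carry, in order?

brown, white, brown, yellow, violet

1910000 Ω = 191 × 10^4.
1 → brown
9 → white
1 → brown
Multiplier 10^4 → yellow.
±0.1% tolerance → violet.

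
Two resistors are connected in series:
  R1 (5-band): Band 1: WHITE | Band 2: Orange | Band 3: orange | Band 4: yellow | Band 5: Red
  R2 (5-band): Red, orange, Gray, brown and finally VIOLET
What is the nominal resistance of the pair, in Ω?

R1: white, orange, orange → 933; yellow ×10^4 → 9330000 Ω.
R2: red, orange, grey → 238; brown ×10 → 2380 Ω.
Series: 9330000 + 2380 = 9332380 Ω.

9332380 Ω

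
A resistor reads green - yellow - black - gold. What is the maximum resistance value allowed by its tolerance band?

Green → 5 (first significant figure)
Yellow → 4 (second significant figure)
Black → ×1 multiplier
Gold → ±5% tolerance
54 × 1 = 54 Ω
Maximum = 54 × (1 + 5/100) = 56.7 Ω.

56.7 Ω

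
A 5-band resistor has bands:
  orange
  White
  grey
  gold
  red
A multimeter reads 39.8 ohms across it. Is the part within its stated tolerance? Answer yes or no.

Orange → 3 (first significant figure)
White → 9 (second significant figure)
Grey → 8 (third significant figure)
Gold → ×0.1 multiplier
Red → ±2% tolerance
398 × 0.1 = 39.8 Ω
Allowed range: 39.004 Ω to 40.596 Ω.
39.8 ohms lies inside that range.

yes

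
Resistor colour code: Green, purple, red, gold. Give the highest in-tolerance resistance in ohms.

5985 Ω

Green → 5 (first significant figure)
Violet → 7 (second significant figure)
Red → ×10^2 multiplier
Gold → ±5% tolerance
57 × 100 = 5700 Ω
Highest = 5700 × (1 + 5/100) = 5985 Ω.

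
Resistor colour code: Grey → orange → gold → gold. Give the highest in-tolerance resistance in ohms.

Grey → 8 (first significant figure)
Orange → 3 (second significant figure)
Gold → ×0.1 multiplier
Gold → ±5% tolerance
83 × 0.1 = 8.3 Ω
Highest = 8.3 × (1 + 5/100) = 8.715 Ω.

8.715 Ω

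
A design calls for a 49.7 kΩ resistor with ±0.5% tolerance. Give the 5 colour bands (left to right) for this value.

yellow, white, violet, red, green

49700 Ω = 497 × 10^2.
4 → yellow
9 → white
7 → violet
Multiplier 10^2 → red.
±0.5% tolerance → green.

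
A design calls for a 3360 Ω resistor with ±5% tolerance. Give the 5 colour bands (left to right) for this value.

orange, orange, blue, brown, gold

3360 Ω = 336 × 10^1.
3 → orange
3 → orange
6 → blue
Multiplier 10^1 → brown.
±5% tolerance → gold.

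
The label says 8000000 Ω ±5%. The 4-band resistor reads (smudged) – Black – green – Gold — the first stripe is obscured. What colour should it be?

8000000 Ω = 80 × 10^5.
The first band gives digit 8 of the significand, and 8 is grey.

grey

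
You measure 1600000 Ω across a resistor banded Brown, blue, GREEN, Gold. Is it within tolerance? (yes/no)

yes

Brown → 1 (first significant figure)
Blue → 6 (second significant figure)
Green → ×10^5 multiplier
Gold → ±5% tolerance
16 × 100000 = 1600000 Ω
Allowed range: 1520000 Ω to 1680000 Ω.
1600000 Ω lies inside that range.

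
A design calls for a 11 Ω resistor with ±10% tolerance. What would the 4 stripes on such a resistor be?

brown, brown, black, silver

11 Ω = 11 × 10^0.
1 → brown
1 → brown
Multiplier 10^0 → black.
±10% tolerance → silver.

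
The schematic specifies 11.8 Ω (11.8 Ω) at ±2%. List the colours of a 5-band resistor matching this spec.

11.8 Ω = 118 × 10^-1.
1 → brown
1 → brown
8 → grey
Multiplier 10^-1 → gold.
±2% tolerance → red.

brown, brown, grey, gold, red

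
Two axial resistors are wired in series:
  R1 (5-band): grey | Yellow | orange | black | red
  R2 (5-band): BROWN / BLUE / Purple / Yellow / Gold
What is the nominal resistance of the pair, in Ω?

R1: grey, yellow, orange → 843; black ×1 → 843 Ω.
R2: brown, blue, violet → 167; yellow ×10^4 → 1670000 Ω.
Series: 843 + 1670000 = 1670843 Ω.

1670843 Ω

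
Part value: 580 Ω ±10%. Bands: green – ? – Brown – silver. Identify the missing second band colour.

grey

580 Ω = 58 × 10^1.
The second band gives digit 8 of the significand, and 8 is grey.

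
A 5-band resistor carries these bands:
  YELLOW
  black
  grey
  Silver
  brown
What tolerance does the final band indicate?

±1%

The last band, brown, is the tolerance band.
Brown corresponds to ±1%.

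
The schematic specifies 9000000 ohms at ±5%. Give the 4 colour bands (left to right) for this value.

9000000 Ω = 90 × 10^5.
9 → white
0 → black
Multiplier 10^5 → green.
±5% tolerance → gold.

white, black, green, gold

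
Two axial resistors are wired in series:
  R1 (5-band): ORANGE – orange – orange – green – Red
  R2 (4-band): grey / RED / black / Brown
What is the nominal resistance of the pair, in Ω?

33300082 Ω

R1: orange, orange, orange → 333; green ×10^5 → 33300000 Ω.
R2: grey, red → 82; black ×1 → 82 Ω.
Series: 33300000 + 82 = 33300082 Ω.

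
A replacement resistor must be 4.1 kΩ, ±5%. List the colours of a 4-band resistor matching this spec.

yellow, brown, red, gold

4100 Ω = 41 × 10^2.
4 → yellow
1 → brown
Multiplier 10^2 → red.
±5% tolerance → gold.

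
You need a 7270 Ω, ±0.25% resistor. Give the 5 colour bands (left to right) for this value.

7270 Ω = 727 × 10^1.
7 → violet
2 → red
7 → violet
Multiplier 10^1 → brown.
±0.25% tolerance → blue.

violet, red, violet, brown, blue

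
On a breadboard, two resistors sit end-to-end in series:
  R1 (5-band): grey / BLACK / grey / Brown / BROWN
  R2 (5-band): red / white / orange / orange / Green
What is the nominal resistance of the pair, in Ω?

301080 Ω

R1: grey, black, grey → 808; brown ×10 → 8080 Ω.
R2: red, white, orange → 293; orange ×10^3 → 293000 Ω.
Series: 8080 + 293000 = 301080 Ω.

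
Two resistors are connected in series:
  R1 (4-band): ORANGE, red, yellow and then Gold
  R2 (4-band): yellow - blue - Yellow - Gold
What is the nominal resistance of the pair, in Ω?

R1: orange, red → 32; yellow ×10^4 → 320000 Ω.
R2: yellow, blue → 46; yellow ×10^4 → 460000 Ω.
Series: 320000 + 460000 = 780000 Ω.

780000 Ω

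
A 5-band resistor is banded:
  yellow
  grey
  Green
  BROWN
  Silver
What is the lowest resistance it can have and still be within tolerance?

4365 Ω

Yellow → 4 (first significant figure)
Grey → 8 (second significant figure)
Green → 5 (third significant figure)
Brown → ×10 multiplier
Silver → ±10% tolerance
485 × 10 = 4850 Ω
Lowest = 4850 × (1 − 10/100) = 4365 Ω.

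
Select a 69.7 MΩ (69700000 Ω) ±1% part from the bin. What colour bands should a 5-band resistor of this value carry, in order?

69700000 Ω = 697 × 10^5.
6 → blue
9 → white
7 → violet
Multiplier 10^5 → green.
±1% tolerance → brown.

blue, white, violet, green, brown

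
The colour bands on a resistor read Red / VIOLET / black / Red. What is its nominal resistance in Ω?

Red → 2 (first significant figure)
Violet → 7 (second significant figure)
Black → ×1 multiplier
27 × 1 = 27 Ω

27 Ω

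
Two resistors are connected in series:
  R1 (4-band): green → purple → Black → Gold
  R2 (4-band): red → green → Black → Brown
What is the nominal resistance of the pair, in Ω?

82 Ω

R1: green, violet → 57; black ×1 → 57 Ω.
R2: red, green → 25; black ×1 → 25 Ω.
Series: 57 + 25 = 82 Ω.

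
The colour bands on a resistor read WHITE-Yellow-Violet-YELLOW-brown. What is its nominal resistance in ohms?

White → 9 (first significant figure)
Yellow → 4 (second significant figure)
Violet → 7 (third significant figure)
Yellow → ×10^4 multiplier
947 × 10000 = 9470000 Ω

9470000 Ω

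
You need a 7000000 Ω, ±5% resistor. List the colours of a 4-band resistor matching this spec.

violet, black, green, gold

7000000 Ω = 70 × 10^5.
7 → violet
0 → black
Multiplier 10^5 → green.
±5% tolerance → gold.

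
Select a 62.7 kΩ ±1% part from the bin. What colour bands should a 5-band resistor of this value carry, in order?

62700 Ω = 627 × 10^2.
6 → blue
2 → red
7 → violet
Multiplier 10^2 → red.
±1% tolerance → brown.

blue, red, violet, red, brown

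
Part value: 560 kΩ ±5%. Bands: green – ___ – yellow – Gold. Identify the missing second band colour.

blue

560000 Ω = 56 × 10^4.
The second band gives digit 6 of the significand, and 6 is blue.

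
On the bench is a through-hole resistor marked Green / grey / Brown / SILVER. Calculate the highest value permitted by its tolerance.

638 Ω

Green → 5 (first significant figure)
Grey → 8 (second significant figure)
Brown → ×10 multiplier
Silver → ±10% tolerance
58 × 10 = 580 Ω
Highest = 580 × (1 + 10/100) = 638 Ω.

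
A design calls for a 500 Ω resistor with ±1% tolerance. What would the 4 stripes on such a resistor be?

green, black, brown, brown

500 Ω = 50 × 10^1.
5 → green
0 → black
Multiplier 10^1 → brown.
±1% tolerance → brown.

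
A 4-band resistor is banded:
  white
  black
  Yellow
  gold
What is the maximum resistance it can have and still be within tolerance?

945000 Ω

White → 9 (first significant figure)
Black → 0 (second significant figure)
Yellow → ×10^4 multiplier
Gold → ±5% tolerance
90 × 10000 = 900000 Ω
Maximum = 900000 × (1 + 5/100) = 945000 Ω.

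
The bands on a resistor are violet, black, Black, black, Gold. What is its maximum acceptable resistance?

Violet → 7 (first significant figure)
Black → 0 (second significant figure)
Black → 0 (third significant figure)
Black → ×1 multiplier
Gold → ±5% tolerance
700 × 1 = 700 Ω
Maximum = 700 × (1 + 5/100) = 735 Ω.

735 Ω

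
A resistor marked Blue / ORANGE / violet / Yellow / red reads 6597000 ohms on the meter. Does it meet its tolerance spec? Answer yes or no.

no

Blue → 6 (first significant figure)
Orange → 3 (second significant figure)
Violet → 7 (third significant figure)
Yellow → ×10^4 multiplier
Red → ±2% tolerance
637 × 10000 = 6370000 Ω
Allowed range: 6242600 Ω to 6497400 Ω.
6597000 ohms lies outside that range.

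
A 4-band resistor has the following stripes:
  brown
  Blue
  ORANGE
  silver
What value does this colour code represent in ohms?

Brown → 1 (first significant figure)
Blue → 6 (second significant figure)
Orange → ×10^3 multiplier
16 × 1000 = 16000 Ω

16000 Ω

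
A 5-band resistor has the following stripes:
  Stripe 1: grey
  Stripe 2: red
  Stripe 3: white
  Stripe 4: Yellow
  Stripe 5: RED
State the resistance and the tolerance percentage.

8290000 Ω ±2%

Grey → 8 (first significant figure)
Red → 2 (second significant figure)
White → 9 (third significant figure)
Yellow → ×10^4 multiplier
Red → ±2% tolerance
829 × 10000 = 8290000 Ω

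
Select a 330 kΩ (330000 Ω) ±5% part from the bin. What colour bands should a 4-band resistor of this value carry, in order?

orange, orange, yellow, gold

330000 Ω = 33 × 10^4.
3 → orange
3 → orange
Multiplier 10^4 → yellow.
±5% tolerance → gold.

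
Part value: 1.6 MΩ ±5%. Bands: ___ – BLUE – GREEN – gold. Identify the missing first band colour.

1600000 Ω = 16 × 10^5.
The first band gives digit 1 of the significand, and 1 is brown.

brown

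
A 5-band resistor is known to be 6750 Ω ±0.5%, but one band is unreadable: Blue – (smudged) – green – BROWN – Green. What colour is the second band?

violet

6750 Ω = 675 × 10^1.
The second band gives digit 7 of the significand, and 7 is violet.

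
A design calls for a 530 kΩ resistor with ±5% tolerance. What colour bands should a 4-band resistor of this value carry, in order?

green, orange, yellow, gold

530000 Ω = 53 × 10^4.
5 → green
3 → orange
Multiplier 10^4 → yellow.
±5% tolerance → gold.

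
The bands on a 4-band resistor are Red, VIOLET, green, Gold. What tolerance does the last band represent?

The last band, gold, is the tolerance band.
Gold corresponds to ±5%.

±5%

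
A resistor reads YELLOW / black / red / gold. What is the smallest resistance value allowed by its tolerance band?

3800 Ω

Yellow → 4 (first significant figure)
Black → 0 (second significant figure)
Red → ×10^2 multiplier
Gold → ±5% tolerance
40 × 100 = 4000 Ω
Smallest = 4000 × (1 − 5/100) = 3800 Ω.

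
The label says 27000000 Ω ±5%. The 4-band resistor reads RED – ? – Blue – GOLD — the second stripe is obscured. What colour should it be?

27000000 Ω = 27 × 10^6.
The second band gives digit 7 of the significand, and 7 is violet.

violet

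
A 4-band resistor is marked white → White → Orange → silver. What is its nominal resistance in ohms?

White → 9 (first significant figure)
White → 9 (second significant figure)
Orange → ×10^3 multiplier
99 × 1000 = 99000 Ω

99000 Ω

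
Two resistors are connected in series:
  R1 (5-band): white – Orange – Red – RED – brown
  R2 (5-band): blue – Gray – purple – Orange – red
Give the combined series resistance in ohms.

R1: white, orange, red → 932; red ×10^2 → 93200 Ω.
R2: blue, grey, violet → 687; orange ×10^3 → 687000 Ω.
Series: 93200 + 687000 = 780200 Ω.

780200 Ω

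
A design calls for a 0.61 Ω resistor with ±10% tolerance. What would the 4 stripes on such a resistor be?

blue, brown, silver, silver

0.61 Ω = 61 × 10^-2.
6 → blue
1 → brown
Multiplier 10^-2 → silver.
±10% tolerance → silver.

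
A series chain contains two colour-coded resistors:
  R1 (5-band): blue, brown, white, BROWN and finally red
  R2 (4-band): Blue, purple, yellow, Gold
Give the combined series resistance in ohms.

676190 Ω

R1: blue, brown, white → 619; brown ×10 → 6190 Ω.
R2: blue, violet → 67; yellow ×10^4 → 670000 Ω.
Series: 6190 + 670000 = 676190 Ω.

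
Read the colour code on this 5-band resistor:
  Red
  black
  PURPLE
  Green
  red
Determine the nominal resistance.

Red → 2 (first significant figure)
Black → 0 (second significant figure)
Violet → 7 (third significant figure)
Green → ×10^5 multiplier
207 × 100000 = 20700000 Ω

20700000 Ω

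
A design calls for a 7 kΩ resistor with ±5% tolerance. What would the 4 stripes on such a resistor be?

violet, black, red, gold

7000 Ω = 70 × 10^2.
7 → violet
0 → black
Multiplier 10^2 → red.
±5% tolerance → gold.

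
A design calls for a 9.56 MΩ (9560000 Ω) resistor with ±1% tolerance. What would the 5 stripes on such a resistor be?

9560000 Ω = 956 × 10^4.
9 → white
5 → green
6 → blue
Multiplier 10^4 → yellow.
±1% tolerance → brown.

white, green, blue, yellow, brown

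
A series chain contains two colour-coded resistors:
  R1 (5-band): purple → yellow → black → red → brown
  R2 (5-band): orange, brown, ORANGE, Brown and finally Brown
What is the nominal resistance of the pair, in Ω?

77130 Ω

R1: violet, yellow, black → 740; red ×10^2 → 74000 Ω.
R2: orange, brown, orange → 313; brown ×10 → 3130 Ω.
Series: 74000 + 3130 = 77130 Ω.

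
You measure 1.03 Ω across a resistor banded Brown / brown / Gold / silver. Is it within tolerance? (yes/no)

yes

Brown → 1 (first significant figure)
Brown → 1 (second significant figure)
Gold → ×0.1 multiplier
Silver → ±10% tolerance
11 × 0.1 = 1.1 Ω
Allowed range: 0.99 Ω to 1.21 Ω.
1.03 Ω lies inside that range.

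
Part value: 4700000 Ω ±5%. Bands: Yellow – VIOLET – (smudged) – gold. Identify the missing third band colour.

green

4700000 Ω = 47 × 10^5.
The third band is the multiplier, 10^5, which is green.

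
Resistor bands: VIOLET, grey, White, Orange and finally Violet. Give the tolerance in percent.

±0.1%

The last band, violet, is the tolerance band.
Violet corresponds to ±0.1%.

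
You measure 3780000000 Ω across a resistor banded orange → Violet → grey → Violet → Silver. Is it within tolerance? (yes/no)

Orange → 3 (first significant figure)
Violet → 7 (second significant figure)
Grey → 8 (third significant figure)
Violet → ×10^7 multiplier
Silver → ±10% tolerance
378 × 10000000 = 3780000000 Ω
Allowed range: 3402000000 Ω to 4158000000 Ω.
3780000000 Ω lies inside that range.

yes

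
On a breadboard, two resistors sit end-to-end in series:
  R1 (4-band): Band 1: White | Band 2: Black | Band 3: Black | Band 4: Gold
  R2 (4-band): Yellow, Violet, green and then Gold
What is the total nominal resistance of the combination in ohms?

R1: white, black → 90; black ×1 → 90 Ω.
R2: yellow, violet → 47; green ×10^5 → 4700000 Ω.
Series: 90 + 4700000 = 4700090 Ω.

4700090 Ω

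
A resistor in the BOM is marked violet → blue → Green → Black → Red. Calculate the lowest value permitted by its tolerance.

Violet → 7 (first significant figure)
Blue → 6 (second significant figure)
Green → 5 (third significant figure)
Black → ×1 multiplier
Red → ±2% tolerance
765 × 1 = 765 Ω
Lowest = 765 × (1 − 2/100) = 749.7 Ω.

749.7 Ω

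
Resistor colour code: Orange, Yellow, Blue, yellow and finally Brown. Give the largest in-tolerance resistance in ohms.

Orange → 3 (first significant figure)
Yellow → 4 (second significant figure)
Blue → 6 (third significant figure)
Yellow → ×10^4 multiplier
Brown → ±1% tolerance
346 × 10000 = 3460000 Ω
Largest = 3460000 × (1 + 1/100) = 3494600 Ω.

3494600 Ω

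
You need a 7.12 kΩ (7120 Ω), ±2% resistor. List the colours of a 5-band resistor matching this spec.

7120 Ω = 712 × 10^1.
7 → violet
1 → brown
2 → red
Multiplier 10^1 → brown.
±2% tolerance → red.

violet, brown, red, brown, red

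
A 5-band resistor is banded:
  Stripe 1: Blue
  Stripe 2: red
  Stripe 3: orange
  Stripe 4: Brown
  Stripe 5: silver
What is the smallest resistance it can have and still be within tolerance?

Blue → 6 (first significant figure)
Red → 2 (second significant figure)
Orange → 3 (third significant figure)
Brown → ×10 multiplier
Silver → ±10% tolerance
623 × 10 = 6230 Ω
Smallest = 6230 × (1 − 10/100) = 5607 Ω.

5607 Ω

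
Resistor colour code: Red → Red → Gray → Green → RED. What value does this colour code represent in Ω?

Red → 2 (first significant figure)
Red → 2 (second significant figure)
Grey → 8 (third significant figure)
Green → ×10^5 multiplier
228 × 100000 = 22800000 Ω

22800000 Ω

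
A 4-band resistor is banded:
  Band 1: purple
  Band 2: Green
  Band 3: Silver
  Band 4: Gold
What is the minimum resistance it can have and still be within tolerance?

Violet → 7 (first significant figure)
Green → 5 (second significant figure)
Silver → ×0.01 multiplier
Gold → ±5% tolerance
75 × 0.01 = 0.75 Ω
Minimum = 0.75 × (1 − 5/100) = 0.7125 Ω.

0.7125 Ω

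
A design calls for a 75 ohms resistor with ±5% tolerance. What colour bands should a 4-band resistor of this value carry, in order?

75 Ω = 75 × 10^0.
7 → violet
5 → green
Multiplier 10^0 → black.
±5% tolerance → gold.

violet, green, black, gold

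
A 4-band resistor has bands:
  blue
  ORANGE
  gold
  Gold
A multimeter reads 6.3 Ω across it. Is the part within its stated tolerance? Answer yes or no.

yes

Blue → 6 (first significant figure)
Orange → 3 (second significant figure)
Gold → ×0.1 multiplier
Gold → ±5% tolerance
63 × 0.1 = 6.3 Ω
Allowed range: 5.985 Ω to 6.615 Ω.
6.3 Ω lies inside that range.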